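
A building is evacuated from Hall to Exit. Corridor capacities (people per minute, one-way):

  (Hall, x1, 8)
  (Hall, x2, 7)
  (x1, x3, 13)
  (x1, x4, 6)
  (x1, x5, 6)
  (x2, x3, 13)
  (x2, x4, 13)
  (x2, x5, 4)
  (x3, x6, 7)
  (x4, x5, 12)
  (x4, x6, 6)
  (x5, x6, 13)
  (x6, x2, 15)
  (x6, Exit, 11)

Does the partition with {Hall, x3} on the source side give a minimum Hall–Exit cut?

Given cut capacity: 8 + 7 + 7 = 22.
Augment Hall→x1→x3→x6→Exit: bottleneck 7, flow now 7.
Augment Hall→x1→x4→x6→Exit: bottleneck 1, flow now 8.
Augment Hall→x2→x4→x6→Exit: bottleneck 3, flow now 11.
No augmenting path remains; maximum flow = 11.
In the residual graph, reachable from Hall: {Hall, x1, x2, x3, x4, x5, x6}.
Min-cut edges: x6→Exit (11); capacity 11 = 11.
Cut capacity 22 exceeds the max flow 11, so it is not minimum.

No — its capacity is 22, but the minimum cut has capacity 11.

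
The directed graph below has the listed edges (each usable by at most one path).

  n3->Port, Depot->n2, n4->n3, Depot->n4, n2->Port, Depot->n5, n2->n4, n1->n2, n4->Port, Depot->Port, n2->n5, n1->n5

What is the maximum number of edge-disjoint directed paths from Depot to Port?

3

Assign every edge capacity 1; by Menger, the answer equals the max flow.
Path Depot→Port (+1); total 1.
Path Depot→n2→Port (+1); total 2.
Path Depot→n4→Port (+1); total 3.
No residual Depot→Port path; max flow = 3.
Certifying cut of size 3: {Depot→Port, Depot→n2, Depot→n4}.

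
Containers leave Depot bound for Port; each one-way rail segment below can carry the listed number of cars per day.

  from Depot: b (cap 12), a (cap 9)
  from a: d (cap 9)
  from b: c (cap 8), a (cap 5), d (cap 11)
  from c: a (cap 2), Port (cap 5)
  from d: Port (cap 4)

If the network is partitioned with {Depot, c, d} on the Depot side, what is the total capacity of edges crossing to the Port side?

32

Edges leaving {Depot, c, d}: Depot→a (9), Depot→b (12), c→a (2), c→Port (5), d→Port (4).
Cut capacity = 9 + 12 + 2 + 5 + 4 = 32.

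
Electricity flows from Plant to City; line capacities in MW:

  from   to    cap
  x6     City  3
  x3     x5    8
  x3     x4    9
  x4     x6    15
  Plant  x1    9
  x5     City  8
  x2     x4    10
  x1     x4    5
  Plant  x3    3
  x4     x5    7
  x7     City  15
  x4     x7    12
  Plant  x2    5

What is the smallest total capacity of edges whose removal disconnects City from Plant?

Augment Plant→x3→x5→City: bottleneck 3, flow now 3.
Augment Plant→x1→x4→x5→City: bottleneck 5, flow now 8.
Augment Plant→x2→x4→x6→City: bottleneck 3, flow now 11.
Augment Plant→x2→x4→x7→City: bottleneck 2, flow now 13.
No augmenting path remains; maximum flow = 13.
By max-flow min-cut, the minimum cut capacity equals the max flow.
In the residual graph, reachable from Plant: {Plant, x1}.
Min-cut edges: Plant→x2 (5), Plant→x3 (3), x1→x4 (5); capacity 5 + 3 + 5 = 13.

13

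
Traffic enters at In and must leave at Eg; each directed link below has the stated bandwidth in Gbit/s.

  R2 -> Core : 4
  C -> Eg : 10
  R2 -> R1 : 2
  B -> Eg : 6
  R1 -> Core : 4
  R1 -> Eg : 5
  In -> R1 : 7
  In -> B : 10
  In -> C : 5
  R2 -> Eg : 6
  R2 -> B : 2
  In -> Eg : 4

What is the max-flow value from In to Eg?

Augment In→Eg: bottleneck 4, flow now 4.
Augment In→R1→Eg: bottleneck 5, flow now 9.
Augment In→B→Eg: bottleneck 6, flow now 15.
Augment In→C→Eg: bottleneck 5, flow now 20.
No augmenting path remains; maximum flow = 20.
In the residual graph, reachable from In: {In, R1, B, Core}.
Min-cut edges: In→C (5), In→Eg (4), R1→Eg (5), B→Eg (6); capacity 5 + 4 + 5 + 6 = 20.
This cut is saturated, so no flow can exceed 20.

20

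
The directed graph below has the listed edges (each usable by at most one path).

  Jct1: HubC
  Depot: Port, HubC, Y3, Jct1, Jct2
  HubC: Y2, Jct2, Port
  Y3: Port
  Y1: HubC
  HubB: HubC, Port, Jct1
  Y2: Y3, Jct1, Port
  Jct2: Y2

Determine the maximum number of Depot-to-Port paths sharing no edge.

Assign every edge capacity 1; by Menger, the answer equals the max flow.
Path Depot→Port (+1); total 1.
Path Depot→Y3→Port (+1); total 2.
Path Depot→HubC→Port (+1); total 3.
Path Depot→Jct2→Y2→Port (+1); total 4.
No residual Depot→Port path; max flow = 4.
Certifying cut of size 4: {Depot→Port, HubC→Port, Y2→Port, Y3→Port}.

4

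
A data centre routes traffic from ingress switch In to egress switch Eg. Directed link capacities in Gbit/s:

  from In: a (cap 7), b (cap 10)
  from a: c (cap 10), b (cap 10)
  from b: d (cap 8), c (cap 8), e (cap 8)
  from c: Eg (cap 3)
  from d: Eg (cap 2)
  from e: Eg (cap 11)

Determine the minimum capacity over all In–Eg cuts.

13

Augment In→a→c→Eg: bottleneck 3, flow now 3.
Augment In→b→d→Eg: bottleneck 2, flow now 5.
Augment In→b→e→Eg: bottleneck 8, flow now 13.
No augmenting path remains; maximum flow = 13.
By max-flow min-cut, the minimum cut capacity equals the max flow.
In the residual graph, reachable from In: {In, a, b, c, d}.
Min-cut edges: b→e (8), c→Eg (3), d→Eg (2); capacity 8 + 3 + 2 = 13.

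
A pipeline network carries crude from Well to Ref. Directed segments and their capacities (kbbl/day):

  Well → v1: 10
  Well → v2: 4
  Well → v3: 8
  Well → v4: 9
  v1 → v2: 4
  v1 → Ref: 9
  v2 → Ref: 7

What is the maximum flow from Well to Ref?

14

Augment Well→v1→Ref: bottleneck 9, flow now 9.
Augment Well→v2→Ref: bottleneck 4, flow now 13.
Augment Well→v1→v2→Ref: bottleneck 1, flow now 14.
No augmenting path remains; maximum flow = 14.
In the residual graph, reachable from Well: {Well, v3, v4}.
Min-cut edges: Well→v1 (10), Well→v2 (4); capacity 10 + 4 = 14.
This cut is saturated, so no flow can exceed 14.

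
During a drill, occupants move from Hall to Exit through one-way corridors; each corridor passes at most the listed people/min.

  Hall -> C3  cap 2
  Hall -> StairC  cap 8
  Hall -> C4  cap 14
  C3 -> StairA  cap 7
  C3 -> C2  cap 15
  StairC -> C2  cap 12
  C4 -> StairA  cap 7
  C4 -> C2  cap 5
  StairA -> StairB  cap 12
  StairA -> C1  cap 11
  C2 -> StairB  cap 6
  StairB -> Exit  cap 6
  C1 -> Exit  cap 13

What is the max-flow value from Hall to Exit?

15

Augment Hall→C3→StairA→StairB→Exit: bottleneck 2, flow now 2.
Augment Hall→StairC→C2→StairB→Exit: bottleneck 4, flow now 6.
Augment Hall→C4→StairA→C1→Exit: bottleneck 7, flow now 13.
Augment Hall→StairC→C2→StairB→StairA→C1→Exit: bottleneck 2, flow now 15. (uses reverse residual edge)
No augmenting path remains; maximum flow = 15.
In the residual graph, reachable from Hall: {Hall, StairC, C4, C2}.
Min-cut edges: Hall→C3 (2), C4→StairA (7), C2→StairB (6); capacity 2 + 7 + 6 = 15.
This cut is saturated, so no flow can exceed 15.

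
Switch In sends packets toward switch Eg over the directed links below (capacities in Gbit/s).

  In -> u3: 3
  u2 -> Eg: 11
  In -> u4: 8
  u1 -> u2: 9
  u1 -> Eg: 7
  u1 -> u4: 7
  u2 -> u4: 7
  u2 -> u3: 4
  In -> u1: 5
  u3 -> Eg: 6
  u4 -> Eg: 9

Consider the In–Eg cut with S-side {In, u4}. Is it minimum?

Given cut capacity: 5 + 3 + 9 = 17.
Augment In→u1→Eg: bottleneck 5, flow now 5.
Augment In→u3→Eg: bottleneck 3, flow now 8.
Augment In→u4→Eg: bottleneck 8, flow now 16.
No augmenting path remains; maximum flow = 16.
In the residual graph, reachable from In: {In}.
Min-cut edges: In→u1 (5), In→u3 (3), In→u4 (8); capacity 5 + 3 + 8 = 16.
Cut capacity 17 exceeds the max flow 16, so it is not minimum.

No — its capacity is 17, but the minimum cut has capacity 16.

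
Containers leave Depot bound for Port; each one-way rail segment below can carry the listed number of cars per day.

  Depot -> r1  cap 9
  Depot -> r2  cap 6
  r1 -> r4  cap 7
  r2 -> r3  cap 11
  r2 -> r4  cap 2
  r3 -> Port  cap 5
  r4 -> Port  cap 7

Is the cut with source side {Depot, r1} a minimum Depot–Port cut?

No — its capacity is 13, but the minimum cut has capacity 12.

Given cut capacity: 6 + 7 = 13.
Augment Depot→r1→r4→Port: bottleneck 7, flow now 7.
Augment Depot→r2→r3→Port: bottleneck 5, flow now 12.
No augmenting path remains; maximum flow = 12.
In the residual graph, reachable from Depot: {Depot, r1, r2, r3, r4}.
Min-cut edges: r3→Port (5), r4→Port (7); capacity 5 + 7 = 12.
Cut capacity 13 exceeds the max flow 12, so it is not minimum.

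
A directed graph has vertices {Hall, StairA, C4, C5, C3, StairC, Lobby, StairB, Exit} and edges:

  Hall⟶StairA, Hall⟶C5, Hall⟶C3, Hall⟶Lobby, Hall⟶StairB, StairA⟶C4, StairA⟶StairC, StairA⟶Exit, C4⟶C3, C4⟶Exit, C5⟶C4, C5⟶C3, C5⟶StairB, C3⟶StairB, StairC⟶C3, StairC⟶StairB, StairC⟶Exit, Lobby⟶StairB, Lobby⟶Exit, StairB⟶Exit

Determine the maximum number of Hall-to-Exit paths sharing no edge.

4

Assign every edge capacity 1; by Menger, the answer equals the max flow.
Path Hall→StairA→Exit (+1); total 1.
Path Hall→Lobby→Exit (+1); total 2.
Path Hall→StairB→Exit (+1); total 3.
Path Hall→C5→C4→Exit (+1); total 4.
No residual Hall→Exit path; max flow = 4.
Certifying cut of size 4: {Hall→C5, Hall→Lobby, Hall→StairA, StairB→Exit}.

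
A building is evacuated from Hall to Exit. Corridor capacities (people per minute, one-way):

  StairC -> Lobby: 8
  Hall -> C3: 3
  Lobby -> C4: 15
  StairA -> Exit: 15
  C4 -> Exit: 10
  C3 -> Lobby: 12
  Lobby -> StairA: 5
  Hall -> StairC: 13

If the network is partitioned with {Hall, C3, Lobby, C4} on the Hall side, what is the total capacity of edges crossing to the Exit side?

Edges leaving {Hall, C3, Lobby, C4}: Hall→StairC (13), Lobby→StairA (5), C4→Exit (10).
Cut capacity = 13 + 5 + 10 = 28.

28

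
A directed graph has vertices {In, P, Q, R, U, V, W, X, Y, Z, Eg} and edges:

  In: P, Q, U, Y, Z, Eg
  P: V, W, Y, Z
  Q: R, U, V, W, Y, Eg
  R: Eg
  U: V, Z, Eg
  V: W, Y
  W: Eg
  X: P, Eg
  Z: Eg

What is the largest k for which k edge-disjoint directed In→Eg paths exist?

Assign every edge capacity 1; by Menger, the answer equals the max flow.
Path In→Eg (+1); total 1.
Path In→Q→Eg (+1); total 2.
Path In→U→Eg (+1); total 3.
Path In→Z→Eg (+1); total 4.
Path In→P→W→Eg (+1); total 5.
No residual In→Eg path; max flow = 5.
Certifying cut of size 5: {In→Eg, In→P, In→Q, In→U, In→Z}.

5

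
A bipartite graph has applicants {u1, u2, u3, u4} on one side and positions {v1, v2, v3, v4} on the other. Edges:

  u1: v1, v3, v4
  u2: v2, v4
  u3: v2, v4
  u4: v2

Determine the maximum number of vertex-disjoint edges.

Unit-capacity flow: source→left, listed edges, right→sink; max matching = max flow.
Augmenting path u1→v1 (+1); matched 1.
Augmenting path u2→v2 (+1); matched 2.
Augmenting path u3→v4 (+1); matched 3.
No augmenting path remains; maximum matching = 3.
König certificate: {u1, v2, v4} is a vertex cover of size 3 (every listed pair touches it), so no matching can be larger.

3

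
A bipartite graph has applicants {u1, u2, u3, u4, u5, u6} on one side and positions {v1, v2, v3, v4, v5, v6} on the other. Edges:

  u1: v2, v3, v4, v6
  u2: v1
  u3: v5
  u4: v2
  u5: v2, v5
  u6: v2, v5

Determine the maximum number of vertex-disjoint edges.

4

Unit-capacity flow: source→left, listed edges, right→sink; max matching = max flow.
Augmenting path u1→v2 (+1); matched 1.
Augmenting path u2→v1 (+1); matched 2.
Augmenting path u3→v5 (+1); matched 3.
Augmenting path u4→v2→u1→v3 (+1); matched 4.
No augmenting path remains; maximum matching = 4.
König certificate: {u1, u2, v2, v5} is a vertex cover of size 4 (every listed pair touches it), so no matching can be larger.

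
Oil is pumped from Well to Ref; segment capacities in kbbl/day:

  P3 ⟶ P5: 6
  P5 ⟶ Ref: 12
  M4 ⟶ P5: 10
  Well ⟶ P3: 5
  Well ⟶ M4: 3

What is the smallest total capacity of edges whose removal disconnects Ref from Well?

8

Augment Well→M4→P5→Ref: bottleneck 3, flow now 3.
Augment Well→P3→P5→Ref: bottleneck 5, flow now 8.
No augmenting path remains; maximum flow = 8.
By max-flow min-cut, the minimum cut capacity equals the max flow.
In the residual graph, reachable from Well: {Well}.
Min-cut edges: Well→M4 (3), Well→P3 (5); capacity 3 + 5 = 8.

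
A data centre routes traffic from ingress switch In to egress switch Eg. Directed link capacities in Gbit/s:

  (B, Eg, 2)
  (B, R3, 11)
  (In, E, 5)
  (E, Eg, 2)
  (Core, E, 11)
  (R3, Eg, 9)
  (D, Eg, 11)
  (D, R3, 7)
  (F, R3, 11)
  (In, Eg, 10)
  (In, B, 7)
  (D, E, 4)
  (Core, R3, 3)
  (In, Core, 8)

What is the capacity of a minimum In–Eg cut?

Augment In→Eg: bottleneck 10, flow now 10.
Augment In→B→Eg: bottleneck 2, flow now 12.
Augment In→E→Eg: bottleneck 2, flow now 14.
Augment In→B→R3→Eg: bottleneck 5, flow now 19.
Augment In→Core→R3→Eg: bottleneck 3, flow now 22.
No augmenting path remains; maximum flow = 22.
By max-flow min-cut, the minimum cut capacity equals the max flow.
In the residual graph, reachable from In: {In, Core, E}.
Min-cut edges: In→B (7), In→Eg (10), Core→R3 (3), E→Eg (2); capacity 7 + 10 + 3 + 2 = 22.

22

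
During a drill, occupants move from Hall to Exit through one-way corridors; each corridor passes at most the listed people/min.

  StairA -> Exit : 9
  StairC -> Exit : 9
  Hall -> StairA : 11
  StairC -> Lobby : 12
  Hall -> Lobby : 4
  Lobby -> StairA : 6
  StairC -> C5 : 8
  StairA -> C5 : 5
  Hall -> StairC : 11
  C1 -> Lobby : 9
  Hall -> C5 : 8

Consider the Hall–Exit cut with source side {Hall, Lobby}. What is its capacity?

36

Edges leaving {Hall, Lobby}: Hall→StairC (11), Hall→C5 (8), Hall→StairA (11), Lobby→StairA (6).
Cut capacity = 11 + 8 + 11 + 6 = 36.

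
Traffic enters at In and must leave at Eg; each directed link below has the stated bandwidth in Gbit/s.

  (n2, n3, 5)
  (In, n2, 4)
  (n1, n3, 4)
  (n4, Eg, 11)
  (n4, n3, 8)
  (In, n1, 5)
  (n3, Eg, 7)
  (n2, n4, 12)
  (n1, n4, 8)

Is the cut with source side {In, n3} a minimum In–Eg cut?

No — its capacity is 16, but the minimum cut has capacity 9.

Given cut capacity: 5 + 4 + 7 = 16.
Augment In→n1→n3→Eg: bottleneck 4, flow now 4.
Augment In→n1→n4→Eg: bottleneck 1, flow now 5.
Augment In→n2→n3→Eg: bottleneck 3, flow now 8.
Augment In→n2→n4→Eg: bottleneck 1, flow now 9.
No augmenting path remains; maximum flow = 9.
In the residual graph, reachable from In: {In}.
Min-cut edges: In→n1 (5), In→n2 (4); capacity 5 + 4 = 9.
Cut capacity 16 exceeds the max flow 9, so it is not minimum.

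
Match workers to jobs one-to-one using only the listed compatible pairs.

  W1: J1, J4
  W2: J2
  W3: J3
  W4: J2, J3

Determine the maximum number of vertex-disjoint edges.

3

Unit-capacity flow: source→left, listed edges, right→sink; max matching = max flow.
Augmenting path W1→J1 (+1); matched 1.
Augmenting path W2→J2 (+1); matched 2.
Augmenting path W3→J3 (+1); matched 3.
No augmenting path remains; maximum matching = 3.
König certificate: {W1, J2, J3} is a vertex cover of size 3 (every listed pair touches it), so no matching can be larger.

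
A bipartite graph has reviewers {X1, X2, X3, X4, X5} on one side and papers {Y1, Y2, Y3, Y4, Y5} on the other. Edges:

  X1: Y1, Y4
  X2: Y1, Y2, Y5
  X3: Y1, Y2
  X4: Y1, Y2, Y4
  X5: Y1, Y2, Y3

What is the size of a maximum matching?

Unit-capacity flow: source→left, listed edges, right→sink; max matching = max flow.
Augmenting path X1→Y1 (+1); matched 1.
Augmenting path X2→Y2 (+1); matched 2.
Augmenting path X4→Y4 (+1); matched 3.
Augmenting path X5→Y3 (+1); matched 4.
Augmenting path X3→Y2→X2→Y5 (+1); matched 5.
No augmenting path remains; maximum matching = 5.
König certificate: {X1, X2, X3, X4, X5} is a vertex cover of size 5 (every listed pair touches it), so no matching can be larger.

5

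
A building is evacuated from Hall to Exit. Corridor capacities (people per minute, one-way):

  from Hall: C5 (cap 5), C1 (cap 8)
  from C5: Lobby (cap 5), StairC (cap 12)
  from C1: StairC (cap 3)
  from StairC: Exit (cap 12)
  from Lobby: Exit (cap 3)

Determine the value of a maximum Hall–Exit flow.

8

Augment Hall→C5→StairC→Exit: bottleneck 5, flow now 5.
Augment Hall→C1→StairC→Exit: bottleneck 3, flow now 8.
No augmenting path remains; maximum flow = 8.
In the residual graph, reachable from Hall: {Hall, C1}.
Min-cut edges: Hall→C5 (5), C1→StairC (3); capacity 5 + 3 = 8.
This cut is saturated, so no flow can exceed 8.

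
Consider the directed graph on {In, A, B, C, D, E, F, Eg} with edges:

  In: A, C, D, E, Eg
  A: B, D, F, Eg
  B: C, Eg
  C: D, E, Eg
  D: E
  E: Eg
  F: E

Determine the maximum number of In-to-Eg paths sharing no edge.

4

Assign every edge capacity 1; by Menger, the answer equals the max flow.
Path In→Eg (+1); total 1.
Path In→A→Eg (+1); total 2.
Path In→C→Eg (+1); total 3.
Path In→E→Eg (+1); total 4.
No residual In→Eg path; max flow = 4.
Certifying cut of size 4: {E→Eg, In→A, In→C, In→Eg}.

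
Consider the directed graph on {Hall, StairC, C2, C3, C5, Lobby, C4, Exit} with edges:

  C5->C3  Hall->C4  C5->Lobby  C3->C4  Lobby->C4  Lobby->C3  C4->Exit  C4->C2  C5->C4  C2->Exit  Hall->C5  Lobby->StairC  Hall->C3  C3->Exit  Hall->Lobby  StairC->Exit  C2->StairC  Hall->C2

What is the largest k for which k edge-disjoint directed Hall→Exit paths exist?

4

Assign every edge capacity 1; by Menger, the answer equals the max flow.
Path Hall→C2→Exit (+1); total 1.
Path Hall→C3→Exit (+1); total 2.
Path Hall→C4→Exit (+1); total 3.
Path Hall→Lobby→StairC→Exit (+1); total 4.
No residual Hall→Exit path; max flow = 4.
Certifying cut of size 4: {C2→Exit, C3→Exit, C4→Exit, StairC→Exit}.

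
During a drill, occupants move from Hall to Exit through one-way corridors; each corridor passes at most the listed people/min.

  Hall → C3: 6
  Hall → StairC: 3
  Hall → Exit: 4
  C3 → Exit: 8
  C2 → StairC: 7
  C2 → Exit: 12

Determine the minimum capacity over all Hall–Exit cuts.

Augment Hall→Exit: bottleneck 4, flow now 4.
Augment Hall→C3→Exit: bottleneck 6, flow now 10.
No augmenting path remains; maximum flow = 10.
By max-flow min-cut, the minimum cut capacity equals the max flow.
In the residual graph, reachable from Hall: {Hall, StairC}.
Min-cut edges: Hall→C3 (6), Hall→Exit (4); capacity 6 + 4 = 10.

10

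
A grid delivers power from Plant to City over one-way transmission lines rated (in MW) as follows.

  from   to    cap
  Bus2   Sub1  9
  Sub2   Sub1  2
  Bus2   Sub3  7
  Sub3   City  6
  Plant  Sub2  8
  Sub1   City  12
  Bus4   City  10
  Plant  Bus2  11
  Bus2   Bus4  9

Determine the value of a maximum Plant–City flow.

Augment Plant→Bus2→Bus4→City: bottleneck 9, flow now 9.
Augment Plant→Bus2→Sub3→City: bottleneck 2, flow now 11.
Augment Plant→Sub2→Sub1→City: bottleneck 2, flow now 13.
No augmenting path remains; maximum flow = 13.
In the residual graph, reachable from Plant: {Plant, Sub2}.
Min-cut edges: Plant→Bus2 (11), Sub2→Sub1 (2); capacity 11 + 2 = 13.
This cut is saturated, so no flow can exceed 13.

13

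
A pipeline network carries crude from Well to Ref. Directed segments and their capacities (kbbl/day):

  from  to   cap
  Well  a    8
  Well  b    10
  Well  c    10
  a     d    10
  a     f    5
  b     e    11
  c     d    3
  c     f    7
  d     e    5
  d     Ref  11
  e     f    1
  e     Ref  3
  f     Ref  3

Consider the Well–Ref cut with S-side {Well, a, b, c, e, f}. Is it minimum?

No — its capacity is 19, but the minimum cut has capacity 17.

Given cut capacity: 10 + 3 + 3 + 3 = 19.
Augment Well→a→d→Ref: bottleneck 8, flow now 8.
Augment Well→b→e→Ref: bottleneck 3, flow now 11.
Augment Well→c→d→Ref: bottleneck 3, flow now 14.
Augment Well→c→f→Ref: bottleneck 3, flow now 17.
No augmenting path remains; maximum flow = 17.
In the residual graph, reachable from Well: {Well, b, c, e, f}.
Min-cut edges: Well→a (8), c→d (3), e→Ref (3), f→Ref (3); capacity 8 + 3 + 3 + 3 = 17.
Cut capacity 19 exceeds the max flow 17, so it is not minimum.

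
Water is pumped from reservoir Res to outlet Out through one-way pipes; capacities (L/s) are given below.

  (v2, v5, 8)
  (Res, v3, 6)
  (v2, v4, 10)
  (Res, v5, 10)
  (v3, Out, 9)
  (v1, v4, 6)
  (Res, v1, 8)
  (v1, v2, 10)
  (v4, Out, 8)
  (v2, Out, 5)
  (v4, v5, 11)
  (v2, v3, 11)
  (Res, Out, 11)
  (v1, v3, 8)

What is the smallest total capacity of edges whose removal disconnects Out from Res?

Augment Res→Out: bottleneck 11, flow now 11.
Augment Res→v3→Out: bottleneck 6, flow now 17.
Augment Res→v1→v2→Out: bottleneck 5, flow now 22.
Augment Res→v1→v3→Out: bottleneck 3, flow now 25.
No augmenting path remains; maximum flow = 25.
By max-flow min-cut, the minimum cut capacity equals the max flow.
In the residual graph, reachable from Res: {Res, v5}.
Min-cut edges: Res→v1 (8), Res→v3 (6), Res→Out (11); capacity 8 + 6 + 11 = 25.

25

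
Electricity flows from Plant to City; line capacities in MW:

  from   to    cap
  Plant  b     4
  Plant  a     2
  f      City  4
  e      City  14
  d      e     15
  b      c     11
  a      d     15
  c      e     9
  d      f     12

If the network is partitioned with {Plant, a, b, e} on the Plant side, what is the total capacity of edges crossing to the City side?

40

Edges leaving {Plant, a, b, e}: a→d (15), b→c (11), e→City (14).
Cut capacity = 15 + 11 + 14 = 40.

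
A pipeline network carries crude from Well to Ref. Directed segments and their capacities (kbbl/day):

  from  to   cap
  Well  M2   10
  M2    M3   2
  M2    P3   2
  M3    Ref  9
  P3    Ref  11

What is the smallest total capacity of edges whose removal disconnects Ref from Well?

4

Augment Well→M2→M3→Ref: bottleneck 2, flow now 2.
Augment Well→M2→P3→Ref: bottleneck 2, flow now 4.
No augmenting path remains; maximum flow = 4.
By max-flow min-cut, the minimum cut capacity equals the max flow.
In the residual graph, reachable from Well: {Well, M2}.
Min-cut edges: M2→M3 (2), M2→P3 (2); capacity 2 + 2 = 4.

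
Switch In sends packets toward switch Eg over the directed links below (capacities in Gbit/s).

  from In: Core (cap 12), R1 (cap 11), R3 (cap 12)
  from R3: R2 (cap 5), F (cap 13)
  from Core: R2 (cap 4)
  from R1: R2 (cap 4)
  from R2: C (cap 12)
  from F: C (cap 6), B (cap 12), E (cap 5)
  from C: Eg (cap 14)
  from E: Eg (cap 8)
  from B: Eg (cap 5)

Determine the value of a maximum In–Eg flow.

Augment In→R3→R2→C→Eg: bottleneck 5, flow now 5.
Augment In→R3→F→C→Eg: bottleneck 6, flow now 11.
Augment In→R3→F→E→Eg: bottleneck 1, flow now 12.
Augment In→Core→R2→C→Eg: bottleneck 3, flow now 15.
Augment In→Core→R2→R3→F→E→Eg: bottleneck 1, flow now 16. (uses reverse residual edge)
Augment In→R1→R2→R3→F→E→Eg: bottleneck 3, flow now 19. (uses reverse residual edge)
Augment In→R1→R2→R3→F→B→Eg: bottleneck 1, flow now 20. (uses reverse residual edge)
No augmenting path remains; maximum flow = 20.
In the residual graph, reachable from In: {In, Core, R1}.
Min-cut edges: In→R3 (12), Core→R2 (4), R1→R2 (4); capacity 12 + 4 + 4 = 20.
This cut is saturated, so no flow can exceed 20.

20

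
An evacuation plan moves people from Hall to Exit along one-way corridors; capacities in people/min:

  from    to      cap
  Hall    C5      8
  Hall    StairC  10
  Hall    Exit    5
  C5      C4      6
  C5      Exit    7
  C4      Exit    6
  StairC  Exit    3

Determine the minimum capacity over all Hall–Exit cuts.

Augment Hall→Exit: bottleneck 5, flow now 5.
Augment Hall→C5→Exit: bottleneck 7, flow now 12.
Augment Hall→StairC→Exit: bottleneck 3, flow now 15.
Augment Hall→C5→C4→Exit: bottleneck 1, flow now 16.
No augmenting path remains; maximum flow = 16.
By max-flow min-cut, the minimum cut capacity equals the max flow.
In the residual graph, reachable from Hall: {Hall, StairC}.
Min-cut edges: Hall→C5 (8), Hall→Exit (5), StairC→Exit (3); capacity 8 + 5 + 3 = 16.

16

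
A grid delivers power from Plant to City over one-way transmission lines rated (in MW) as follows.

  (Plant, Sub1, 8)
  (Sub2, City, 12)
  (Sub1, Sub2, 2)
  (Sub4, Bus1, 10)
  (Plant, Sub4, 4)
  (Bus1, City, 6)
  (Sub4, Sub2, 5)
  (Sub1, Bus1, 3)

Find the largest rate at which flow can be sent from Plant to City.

9

Augment Plant→Sub4→Bus1→City: bottleneck 4, flow now 4.
Augment Plant→Sub1→Bus1→City: bottleneck 2, flow now 6.
Augment Plant→Sub1→Sub2→City: bottleneck 2, flow now 8.
Augment Plant→Sub1→Bus1→Sub4→Sub2→City: bottleneck 1, flow now 9. (uses reverse residual edge)
No augmenting path remains; maximum flow = 9.
In the residual graph, reachable from Plant: {Plant, Sub1}.
Min-cut edges: Plant→Sub4 (4), Sub1→Bus1 (3), Sub1→Sub2 (2); capacity 4 + 3 + 2 = 9.
This cut is saturated, so no flow can exceed 9.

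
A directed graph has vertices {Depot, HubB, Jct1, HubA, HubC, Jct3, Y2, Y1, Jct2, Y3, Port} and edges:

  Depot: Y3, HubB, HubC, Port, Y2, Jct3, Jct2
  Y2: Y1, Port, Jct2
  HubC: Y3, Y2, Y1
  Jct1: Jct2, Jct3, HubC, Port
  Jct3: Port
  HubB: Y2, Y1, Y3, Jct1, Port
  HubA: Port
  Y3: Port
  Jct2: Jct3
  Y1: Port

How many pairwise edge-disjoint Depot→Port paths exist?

6

Assign every edge capacity 1; by Menger, the answer equals the max flow.
Path Depot→Port (+1); total 1.
Path Depot→HubB→Port (+1); total 2.
Path Depot→Jct3→Port (+1); total 3.
Path Depot→Y2→Port (+1); total 4.
Path Depot→Y3→Port (+1); total 5.
Path Depot→HubC→Y1→Port (+1); total 6.
No residual Depot→Port path; max flow = 6.
Certifying cut of size 6: {Depot→HubB, Depot→HubC, Depot→Port, Depot→Y2, Depot→Y3, Jct3→Port}.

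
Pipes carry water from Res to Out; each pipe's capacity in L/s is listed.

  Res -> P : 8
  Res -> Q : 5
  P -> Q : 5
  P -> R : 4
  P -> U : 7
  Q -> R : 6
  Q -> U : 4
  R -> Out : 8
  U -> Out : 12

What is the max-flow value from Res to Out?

Augment Res→P→R→Out: bottleneck 4, flow now 4.
Augment Res→P→U→Out: bottleneck 4, flow now 8.
Augment Res→Q→R→Out: bottleneck 4, flow now 12.
Augment Res→Q→U→Out: bottleneck 1, flow now 13.
No augmenting path remains; maximum flow = 13.
In the residual graph, reachable from Res: {Res}.
Min-cut edges: Res→P (8), Res→Q (5); capacity 8 + 5 = 13.
This cut is saturated, so no flow can exceed 13.

13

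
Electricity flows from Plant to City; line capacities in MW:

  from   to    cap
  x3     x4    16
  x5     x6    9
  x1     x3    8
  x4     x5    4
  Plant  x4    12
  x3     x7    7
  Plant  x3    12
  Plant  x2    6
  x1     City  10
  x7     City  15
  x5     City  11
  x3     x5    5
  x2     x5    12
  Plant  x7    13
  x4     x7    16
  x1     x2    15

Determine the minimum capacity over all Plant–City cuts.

Augment Plant→x7→City: bottleneck 13, flow now 13.
Augment Plant→x2→x5→City: bottleneck 6, flow now 19.
Augment Plant→x3→x5→City: bottleneck 5, flow now 24.
Augment Plant→x3→x7→City: bottleneck 2, flow now 26.
No augmenting path remains; maximum flow = 26.
By max-flow min-cut, the minimum cut capacity equals the max flow.
In the residual graph, reachable from Plant: {Plant, x2, x3, x4, x5, x6, x7}.
Min-cut edges: x5→City (11), x7→City (15); capacity 11 + 15 = 26.

26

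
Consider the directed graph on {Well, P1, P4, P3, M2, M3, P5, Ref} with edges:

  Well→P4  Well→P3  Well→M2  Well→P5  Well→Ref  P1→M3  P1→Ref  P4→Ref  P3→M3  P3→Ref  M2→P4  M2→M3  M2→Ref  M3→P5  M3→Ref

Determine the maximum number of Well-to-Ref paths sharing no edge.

Assign every edge capacity 1; by Menger, the answer equals the max flow.
Path Well→Ref (+1); total 1.
Path Well→P4→Ref (+1); total 2.
Path Well→P3→Ref (+1); total 3.
Path Well→M2→Ref (+1); total 4.
No residual Well→Ref path; max flow = 4.
Certifying cut of size 4: {Well→M2, Well→P3, Well→P4, Well→Ref}.

4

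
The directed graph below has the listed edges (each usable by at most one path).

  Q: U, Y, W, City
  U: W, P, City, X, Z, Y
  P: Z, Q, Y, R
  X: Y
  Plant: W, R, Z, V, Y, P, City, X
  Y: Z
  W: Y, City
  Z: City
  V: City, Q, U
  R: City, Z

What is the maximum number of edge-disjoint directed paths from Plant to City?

Assign every edge capacity 1; by Menger, the answer equals the max flow.
Path Plant→City (+1); total 1.
Path Plant→R→City (+1); total 2.
Path Plant→V→City (+1); total 3.
Path Plant→W→City (+1); total 4.
Path Plant→Z→City (+1); total 5.
Path Plant→P→Q→City (+1); total 6.
No residual Plant→City path; max flow = 6.
Certifying cut of size 6: {Plant→City, Plant→P, Plant→R, Plant→V, Plant→W, Z→City}.

6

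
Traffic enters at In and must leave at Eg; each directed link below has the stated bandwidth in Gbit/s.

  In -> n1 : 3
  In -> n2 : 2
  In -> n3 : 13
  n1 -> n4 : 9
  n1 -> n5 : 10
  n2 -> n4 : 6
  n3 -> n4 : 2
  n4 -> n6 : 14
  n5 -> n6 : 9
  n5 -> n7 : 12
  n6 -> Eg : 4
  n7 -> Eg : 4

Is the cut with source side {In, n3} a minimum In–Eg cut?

Given cut capacity: 3 + 2 + 2 = 7.
Augment In→n1→n4→n6→Eg: bottleneck 3, flow now 3.
Augment In→n2→n4→n6→Eg: bottleneck 1, flow now 4.
Augment In→n2→n4→n1→n5→n7→Eg: bottleneck 1, flow now 5. (uses reverse residual edge)
Augment In→n3→n4→n1→n5→n7→Eg: bottleneck 2, flow now 7. (uses reverse residual edge)
No augmenting path remains; maximum flow = 7.
Cut capacity 7 equals the max flow, so it is a minimum cut.

Yes — it is a minimum cut (capacity 7).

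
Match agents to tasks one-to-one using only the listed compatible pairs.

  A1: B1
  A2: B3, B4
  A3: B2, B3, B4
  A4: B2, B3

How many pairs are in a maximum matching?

4

Unit-capacity flow: source→left, listed edges, right→sink; max matching = max flow.
Augmenting path A1→B1 (+1); matched 1.
Augmenting path A2→B3 (+1); matched 2.
Augmenting path A3→B2 (+1); matched 3.
Augmenting path A4→B2→A3→B4 (+1); matched 4.
No augmenting path remains; maximum matching = 4.
König certificate: {A1, A2, A3, A4} is a vertex cover of size 4 (every listed pair touches it), so no matching can be larger.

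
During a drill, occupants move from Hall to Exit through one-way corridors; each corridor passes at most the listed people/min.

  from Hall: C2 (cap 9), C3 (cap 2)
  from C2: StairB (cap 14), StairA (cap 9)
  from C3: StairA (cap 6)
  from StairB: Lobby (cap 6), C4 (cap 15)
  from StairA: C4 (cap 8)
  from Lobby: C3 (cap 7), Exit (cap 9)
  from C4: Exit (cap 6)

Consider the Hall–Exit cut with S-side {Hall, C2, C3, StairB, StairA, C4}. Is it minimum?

Given cut capacity: 6 + 6 = 12.
Augment Hall→C2→StairB→Lobby→Exit: bottleneck 6, flow now 6.
Augment Hall→C2→StairB→C4→Exit: bottleneck 3, flow now 9.
Augment Hall→C3→StairA→C4→Exit: bottleneck 2, flow now 11.
No augmenting path remains; maximum flow = 11.
In the residual graph, reachable from Hall: {Hall}.
Min-cut edges: Hall→C2 (9), Hall→C3 (2); capacity 9 + 2 = 11.
Cut capacity 12 exceeds the max flow 11, so it is not minimum.

No — its capacity is 12, but the minimum cut has capacity 11.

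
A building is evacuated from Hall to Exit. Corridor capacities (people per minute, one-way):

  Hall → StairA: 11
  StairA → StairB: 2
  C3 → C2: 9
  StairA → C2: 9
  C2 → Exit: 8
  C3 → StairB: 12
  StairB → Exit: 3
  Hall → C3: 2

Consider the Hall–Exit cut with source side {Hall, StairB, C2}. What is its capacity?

Edges leaving {Hall, StairB, C2}: Hall→StairA (11), Hall→C3 (2), StairB→Exit (3), C2→Exit (8).
Cut capacity = 11 + 2 + 3 + 8 = 24.

24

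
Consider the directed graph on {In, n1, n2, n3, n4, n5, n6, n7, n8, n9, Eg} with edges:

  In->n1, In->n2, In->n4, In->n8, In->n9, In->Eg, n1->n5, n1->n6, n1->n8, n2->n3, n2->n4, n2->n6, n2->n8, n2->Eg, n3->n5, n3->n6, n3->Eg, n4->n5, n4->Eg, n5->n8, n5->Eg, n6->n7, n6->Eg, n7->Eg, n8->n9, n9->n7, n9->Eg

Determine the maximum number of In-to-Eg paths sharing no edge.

6

Assign every edge capacity 1; by Menger, the answer equals the max flow.
Path In→Eg (+1); total 1.
Path In→n2→Eg (+1); total 2.
Path In→n4→Eg (+1); total 3.
Path In→n9→Eg (+1); total 4.
Path In→n1→n5→Eg (+1); total 5.
Path In→n8→n9→n7→Eg (+1); total 6.
No residual In→Eg path; max flow = 6.
Certifying cut of size 6: {In→Eg, In→n1, In→n2, In→n4, In→n8, In→n9}.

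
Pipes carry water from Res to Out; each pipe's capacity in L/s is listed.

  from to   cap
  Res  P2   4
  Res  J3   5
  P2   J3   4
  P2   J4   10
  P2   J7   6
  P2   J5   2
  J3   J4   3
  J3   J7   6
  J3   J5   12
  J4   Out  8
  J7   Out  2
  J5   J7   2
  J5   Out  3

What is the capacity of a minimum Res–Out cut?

9

Augment Res→P2→J4→Out: bottleneck 4, flow now 4.
Augment Res→J3→J4→Out: bottleneck 3, flow now 7.
Augment Res→J3→J7→Out: bottleneck 2, flow now 9.
No augmenting path remains; maximum flow = 9.
By max-flow min-cut, the minimum cut capacity equals the max flow.
In the residual graph, reachable from Res: {Res}.
Min-cut edges: Res→P2 (4), Res→J3 (5); capacity 4 + 5 = 9.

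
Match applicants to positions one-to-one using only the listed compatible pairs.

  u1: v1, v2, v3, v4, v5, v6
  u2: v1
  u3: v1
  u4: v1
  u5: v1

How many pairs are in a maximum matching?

Unit-capacity flow: source→left, listed edges, right→sink; max matching = max flow.
Augmenting path u1→v1 (+1); matched 1.
Augmenting path u2→v1→u1→v2 (+1); matched 2.
No augmenting path remains; maximum matching = 2.
König certificate: {u1, v1} is a vertex cover of size 2 (every listed pair touches it), so no matching can be larger.

2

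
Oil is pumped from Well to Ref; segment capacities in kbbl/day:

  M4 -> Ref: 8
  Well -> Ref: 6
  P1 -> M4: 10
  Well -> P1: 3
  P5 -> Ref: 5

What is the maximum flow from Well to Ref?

Augment Well→Ref: bottleneck 6, flow now 6.
Augment Well→P1→M4→Ref: bottleneck 3, flow now 9.
No augmenting path remains; maximum flow = 9.
In the residual graph, reachable from Well: {Well}.
Min-cut edges: Well→P1 (3), Well→Ref (6); capacity 3 + 6 = 9.
This cut is saturated, so no flow can exceed 9.

9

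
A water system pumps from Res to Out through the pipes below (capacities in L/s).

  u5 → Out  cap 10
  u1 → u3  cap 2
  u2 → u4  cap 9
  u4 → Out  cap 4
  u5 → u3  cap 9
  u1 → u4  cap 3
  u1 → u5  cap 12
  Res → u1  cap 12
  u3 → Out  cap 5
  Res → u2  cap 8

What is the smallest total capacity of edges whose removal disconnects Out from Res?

16

Augment Res→u1→u3→Out: bottleneck 2, flow now 2.
Augment Res→u1→u4→Out: bottleneck 3, flow now 5.
Augment Res→u1→u5→Out: bottleneck 7, flow now 12.
Augment Res→u2→u4→Out: bottleneck 1, flow now 13.
Augment Res→u2→u4→u1→u5→Out: bottleneck 3, flow now 16. (uses reverse residual edge)
No augmenting path remains; maximum flow = 16.
By max-flow min-cut, the minimum cut capacity equals the max flow.
In the residual graph, reachable from Res: {Res, u2, u4}.
Min-cut edges: Res→u1 (12), u4→Out (4); capacity 12 + 4 = 16.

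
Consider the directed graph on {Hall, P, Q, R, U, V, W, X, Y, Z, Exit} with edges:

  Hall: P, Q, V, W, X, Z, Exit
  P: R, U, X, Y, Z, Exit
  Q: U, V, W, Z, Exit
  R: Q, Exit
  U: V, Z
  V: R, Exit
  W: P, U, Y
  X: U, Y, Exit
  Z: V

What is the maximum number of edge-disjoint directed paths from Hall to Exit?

Assign every edge capacity 1; by Menger, the answer equals the max flow.
Path Hall→Exit (+1); total 1.
Path Hall→P→Exit (+1); total 2.
Path Hall→Q→Exit (+1); total 3.
Path Hall→V→Exit (+1); total 4.
Path Hall→X→Exit (+1); total 5.
Path Hall→W→P→R→Exit (+1); total 6.
No residual Hall→Exit path; max flow = 6.
Certifying cut of size 6: {Hall→Exit, P→Exit, Q→Exit, R→Exit, V→Exit, X→Exit}.

6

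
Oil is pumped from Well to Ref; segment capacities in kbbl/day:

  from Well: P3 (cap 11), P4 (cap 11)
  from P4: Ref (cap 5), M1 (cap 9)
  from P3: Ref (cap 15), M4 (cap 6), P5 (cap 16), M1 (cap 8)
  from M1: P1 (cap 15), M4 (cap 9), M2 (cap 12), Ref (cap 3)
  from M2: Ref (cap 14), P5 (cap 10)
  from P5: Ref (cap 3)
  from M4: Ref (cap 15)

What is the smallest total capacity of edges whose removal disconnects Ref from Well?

Augment Well→P4→Ref: bottleneck 5, flow now 5.
Augment Well→P3→Ref: bottleneck 11, flow now 16.
Augment Well→P4→M1→Ref: bottleneck 3, flow now 19.
Augment Well→P4→M1→M2→Ref: bottleneck 3, flow now 22.
No augmenting path remains; maximum flow = 22.
By max-flow min-cut, the minimum cut capacity equals the max flow.
In the residual graph, reachable from Well: {Well}.
Min-cut edges: Well→P4 (11), Well→P3 (11); capacity 11 + 11 = 22.

22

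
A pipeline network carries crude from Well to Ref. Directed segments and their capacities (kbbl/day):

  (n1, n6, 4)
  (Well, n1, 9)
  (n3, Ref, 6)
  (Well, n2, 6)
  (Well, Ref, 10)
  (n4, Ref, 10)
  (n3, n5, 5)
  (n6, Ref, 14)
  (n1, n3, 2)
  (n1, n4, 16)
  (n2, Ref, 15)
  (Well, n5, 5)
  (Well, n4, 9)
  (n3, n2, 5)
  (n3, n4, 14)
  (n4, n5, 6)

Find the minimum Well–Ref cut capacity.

32

Augment Well→Ref: bottleneck 10, flow now 10.
Augment Well→n2→Ref: bottleneck 6, flow now 16.
Augment Well→n4→Ref: bottleneck 9, flow now 25.
Augment Well→n1→n3→Ref: bottleneck 2, flow now 27.
Augment Well→n1→n4→Ref: bottleneck 1, flow now 28.
Augment Well→n1→n6→Ref: bottleneck 4, flow now 32.
No augmenting path remains; maximum flow = 32.
By max-flow min-cut, the minimum cut capacity equals the max flow.
In the residual graph, reachable from Well: {Well, n1, n4, n5}.
Min-cut edges: Well→n2 (6), Well→Ref (10), n1→n3 (2), n1→n6 (4), n4→Ref (10); capacity 6 + 10 + 2 + 4 + 10 = 32.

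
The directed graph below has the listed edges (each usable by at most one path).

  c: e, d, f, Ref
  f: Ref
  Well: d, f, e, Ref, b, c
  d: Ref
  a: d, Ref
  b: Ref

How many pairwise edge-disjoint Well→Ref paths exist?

Assign every edge capacity 1; by Menger, the answer equals the max flow.
Path Well→Ref (+1); total 1.
Path Well→b→Ref (+1); total 2.
Path Well→c→Ref (+1); total 3.
Path Well→d→Ref (+1); total 4.
Path Well→f→Ref (+1); total 5.
No residual Well→Ref path; max flow = 5.
Certifying cut of size 5: {Well→Ref, Well→b, Well→c, Well→d, Well→f}.

5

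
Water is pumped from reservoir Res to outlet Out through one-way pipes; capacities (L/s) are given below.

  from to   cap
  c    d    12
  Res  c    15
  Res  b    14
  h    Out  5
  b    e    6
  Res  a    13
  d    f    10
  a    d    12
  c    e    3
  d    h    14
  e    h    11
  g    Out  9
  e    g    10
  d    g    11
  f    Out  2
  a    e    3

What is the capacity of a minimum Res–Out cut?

Augment Res→a→d→f→Out: bottleneck 2, flow now 2.
Augment Res→a→d→g→Out: bottleneck 9, flow now 11.
Augment Res→a→d→h→Out: bottleneck 1, flow now 12.
Augment Res→a→e→h→Out: bottleneck 1, flow now 13.
Augment Res→b→e→h→Out: bottleneck 3, flow now 16.
No augmenting path remains; maximum flow = 16.
By max-flow min-cut, the minimum cut capacity equals the max flow.
In the residual graph, reachable from Res: {Res, a, b, c, d, e, f, g, h}.
Min-cut edges: f→Out (2), g→Out (9), h→Out (5); capacity 2 + 9 + 5 = 16.

16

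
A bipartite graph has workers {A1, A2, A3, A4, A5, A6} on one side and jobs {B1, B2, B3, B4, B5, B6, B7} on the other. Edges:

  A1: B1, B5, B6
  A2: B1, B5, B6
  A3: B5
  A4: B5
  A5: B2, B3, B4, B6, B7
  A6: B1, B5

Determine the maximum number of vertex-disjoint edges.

Unit-capacity flow: source→left, listed edges, right→sink; max matching = max flow.
Augmenting path A1→B1 (+1); matched 1.
Augmenting path A2→B5 (+1); matched 2.
Augmenting path A5→B2 (+1); matched 3.
Augmenting path A3→B5→A2→B6 (+1); matched 4.
No augmenting path remains; maximum matching = 4.
König certificate: {A5, B1, B5, B6} is a vertex cover of size 4 (every listed pair touches it), so no matching can be larger.

4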